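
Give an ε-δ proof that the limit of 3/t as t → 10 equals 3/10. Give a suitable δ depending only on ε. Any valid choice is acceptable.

Fix ε > 0. We seek δ > 0 such that 0 < |t − 10| < δ implies |3/t − (3/10)| < ε.
|3/t − (3/10)| = 3·|10 − t|/(10·|t|) = 3|t − 10|/(10|t|).
Restrict δ ≤ 5. Then |t − 10| < 5 gives |t| > 5, so 10|t| > 50.
Then |3/t − (3/10)| < 3|t − 10|/50, which is < ε when |t − 10| < (50/3)ε.
Take δ = min(5, (50/3)ε). Then 0 < |t − 10| < δ gives both |t − 10| < 5 and |t − 10| < (50/3)ε, so |3/t − (3/10)| < ε.

δ = min(5, (50/3)ε)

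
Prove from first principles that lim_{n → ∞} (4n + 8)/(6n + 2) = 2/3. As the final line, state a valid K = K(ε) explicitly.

K = (10/9)/ε

Let ε > 0. For n ≥ 1, |(4n + 8)/(6n + 2) − (2/3)| = |40|/(6(6n + 2)) = 40/(6(6n + 2)).
Since 6n + 2 ≥ 6n for n ≥ 1, this is ≤ 40/(6·6n) = (10/9)/n.
So |(4n + 8)/(6n + 2) − (2/3)| < ε whenever n > (10/9)/ε.
Take K = (10/9)/ε. If n > K then |(4n + 8)/(6n + 2) − (2/3)| ≤ (10/9)/n < ε.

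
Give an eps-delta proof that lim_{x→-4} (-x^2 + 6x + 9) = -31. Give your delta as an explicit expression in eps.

Let eps > 0 be given. We want delta > 0 such that 0 < |x + 4| < delta implies |(-x^2 + 6x + 9) + 31| < eps.
(-x^2 + 6x + 9) + 31 = -x^2 + 6x + 40 = (x + 4)(-x + 10).
So |(-x^2 + 6x + 9) + 31| = |x + 4|·|-x + 10|.
Require delta ≤ 2. Then |x + 4| < 2 gives |x| < 6, and by the triangle inequality |-x + 10| ≤ 6 + 10 = 16.
Hence |(-x^2 + 6x + 9) + 31| ≤ 16|x + 4| < eps provided |x + 4| < eps/16.
Take delta = min(2, eps/16). Then 0 < |x + 4| < delta gives both |x + 4| < 2 and |x + 4| < eps/16, so |(-x^2 + 6x + 9) + 31| < eps.

delta = min(2, eps/16)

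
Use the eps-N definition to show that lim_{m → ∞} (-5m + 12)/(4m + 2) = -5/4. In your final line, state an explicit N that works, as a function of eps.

N = (29/8)/eps

Fix eps > 0. For m ≥ 1, |(-5m + 12)/(4m + 2) + 5/4| = |58|/(4(4m + 2)) = 58/(4(4m + 2)).
Since 4m + 2 ≥ 4m for m ≥ 1, this is ≤ 58/(4·4m) = (29/8)/m.
So |(-5m + 12)/(4m + 2) + 5/4| < eps whenever m > (29/8)/eps.
Take N = (29/8)/eps. If m > N then |(-5m + 12)/(4m + 2) + 5/4| ≤ (29/8)/m < eps.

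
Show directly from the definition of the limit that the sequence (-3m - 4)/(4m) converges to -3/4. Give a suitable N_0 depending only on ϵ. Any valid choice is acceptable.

Let ϵ > 0. For m ≥ 1, |(-3m - 4)/(4m) + 3/4| = |-16|/(4(4m)) = 16/(4(4m)).
Since 4m ≥ 4m for m ≥ 1, this is ≤ 16/(4·4m) = 1/m.
So |(-3m - 4)/(4m) + 3/4| < ϵ whenever m > 1/ϵ.
Take N_0 = 1/ϵ. If m > N_0 then |(-3m - 4)/(4m) + 3/4| ≤ 1/m < ϵ.

N_0 = 1/ϵ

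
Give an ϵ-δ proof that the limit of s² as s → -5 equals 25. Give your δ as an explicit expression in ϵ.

δ = min(1, ϵ/11)

Fix ϵ > 0. We seek δ > 0 with 0 < |s + 5| < δ ⇒ |s² − 25| < ϵ.
Factor: s² − 25 = (s + 5)(s - 5), so |s² − 25| = |s + 5|·|s - 5|.
Restrict δ ≤ 1. Then |s + 5| < 1 gives |s| < 6, so by the triangle inequality |s - 5| ≤ 6 + 5 = 11.
Hence |s² − 25| ≤ 11|s + 5|, which is < ϵ once |s + 5| < ϵ/11.
Take δ = min(1, ϵ/11). If 0 < |s + 5| < δ then both bounds hold and |s² − 25| ≤ 11|s + 5| < 11·(ϵ/11) = ϵ.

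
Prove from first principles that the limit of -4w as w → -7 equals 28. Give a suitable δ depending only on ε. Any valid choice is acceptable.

Suppose ε > 0. We need δ > 0 so that 0 < |w + 7| < δ implies |(-4w) − 28| < ε.
|(-4w) − 28| = |-4w - 28| = 4|w + 7|.
Thus it suffices that |w + 7| < ε/4.
Choosing δ = ε/4 gives |(-4w) − 28| = 4|w + 7| < ε whenever |w + 7| < δ.

δ = ε/4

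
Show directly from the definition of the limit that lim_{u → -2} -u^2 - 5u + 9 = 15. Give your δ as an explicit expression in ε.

δ = min(1, ε/6)

Let ε > 0. We want δ > 0 such that 0 < |u + 2| < δ implies |(-u^2 - 5u + 9) − 15| < ε.
(-u^2 - 5u + 9) − 15 = -u^2 - 5u - 6 = (u + 2)(-u - 3).
So |(-u^2 - 5u + 9) − 15| = |u + 2|·|-u - 3|.
Assume first that |u + 2| < 1, so |u| < 3. Then |-u - 3| ≤ 3 + 3 = 6.
Hence |(-u^2 - 5u + 9) − 15| ≤ 6|u + 2| < ε provided |u + 2| < ε/6.
Take δ = min(1, ε/6). Then 0 < |u + 2| < δ gives both |u + 2| < 1 and |u + 2| < ε/6, so |(-u^2 - 5u + 9) − 15| < ε.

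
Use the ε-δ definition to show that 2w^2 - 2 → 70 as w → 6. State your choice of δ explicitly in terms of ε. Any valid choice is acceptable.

Fix ε > 0. We want δ > 0 such that 0 < |w − 6| < δ implies |(2w^2 - 2) − 70| < ε.
(2w^2 - 2) − 70 = 2w^2 - 72 = (w − 6)(2w + 12).
So |(2w^2 - 2) − 70| = |w − 6|·|2w + 12|.
Assume first that |w − 6| < 2, so |w| < 8. Then |2w + 12| ≤ 2·8 + 12 = 28.
Hence |(2w^2 - 2) − 70| ≤ 28|w − 6| < ε provided |w − 6| < ε/28.
Choosing δ = min(2, ε/28) ensures both conditions, hence |(2w^2 - 2) − 70| < ε.

δ = min(2, ε/28)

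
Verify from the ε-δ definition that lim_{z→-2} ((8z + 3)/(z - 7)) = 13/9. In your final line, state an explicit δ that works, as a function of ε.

Let ε > 0 be given. We want δ > 0 with 0 < |z + 2| < δ ⇒ |(8z + 3)/(z - 7) − (13/9)| < ε.
Combining over a common denominator, (8z + 3)/(z - 7) − (13/9) = [(8z + 3)·(-9) − (-13)·(z - 7)] / [(-9)·(z - 7)] = -59(z + 2) / ((-9)(z - 7)).
So |(8z + 3)/(z - 7) − (13/9)| = 59|z + 2| / (9·|z − 7|).
Restrict δ ≤ 9/2. Then |z + 2| < 9/2 gives |z − 7| = |(z + 2) + (-9)| ≥ 9 − 9/2 = 9/2.
Hence |(8z + 3)/(z - 7) − (13/9)| < 59|z + 2|/(9·(9/2)) = (118/81)|z + 2|, which is < ε once |z + 2| < (81/118)ε.
Take δ = min(9/2, (81/118)ε). Then 0 < |z + 2| < δ forces both bounds, so |(8z + 3)/(z - 7) − (13/9)| < ε.

δ = min(9/2, (81/118)ε)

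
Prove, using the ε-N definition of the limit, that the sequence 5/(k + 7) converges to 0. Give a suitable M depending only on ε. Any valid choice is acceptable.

Let ε > 0 be given. For k ≥ 1, |5/(k + 7) − 0| = 5/(k + 7) ≤ 5/k.
We need 5/k < ε, i.e. k > 5/ε.
Take M = 5/ε. If k > M then |5/(k + 7)| ≤ 5/k < ε.

M = 5/ε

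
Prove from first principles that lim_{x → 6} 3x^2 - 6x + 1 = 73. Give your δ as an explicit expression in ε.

δ = min(1, ε/33)

Let ε > 0 be given. We want δ > 0 such that 0 < |x − 6| < δ implies |(3x^2 - 6x + 1) − 73| < ε.
(3x^2 - 6x + 1) − 73 = 3x^2 - 6x - 72 = (x − 6)(3x + 12).
So |(3x^2 - 6x + 1) − 73| = |x − 6|·|3x + 12|.
Assume first that |x − 6| < 1, so |x| < 7. Then |3x + 12| ≤ 3·7 + 12 = 33.
Hence |(3x^2 - 6x + 1) − 73| ≤ 33|x − 6| < ε provided |x − 6| < ε/33.
Take δ = min(1, ε/33). Then 0 < |x − 6| < δ gives both |x − 6| < 1 and |x − 6| < ε/33, so |(3x^2 - 6x + 1) − 73| < ε.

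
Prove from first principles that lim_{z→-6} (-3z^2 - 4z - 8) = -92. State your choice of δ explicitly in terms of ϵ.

Let ϵ > 0. We want δ > 0 such that 0 < |z + 6| < δ implies |(-3z^2 - 4z - 8) + 92| < ϵ.
(-3z^2 - 4z - 8) + 92 = -3z^2 - 4z + 84 = (z + 6)(-3z + 14).
So |(-3z^2 - 4z - 8) + 92| = |z + 6|·|-3z + 14|.
Assume first that |z + 6| < 2, so |z| < 8. Then |-3z + 14| ≤ 3·8 + 14 = 38.
Hence |(-3z^2 - 4z - 8) + 92| ≤ 38|z + 6| < ϵ provided |z + 6| < ϵ/38.
Take δ = min(2, ϵ/38). Then 0 < |z + 6| < δ gives both |z + 6| < 2 and |z + 6| < ϵ/38, so |(-3z^2 - 4z - 8) + 92| < ϵ.

δ = min(2, ϵ/38)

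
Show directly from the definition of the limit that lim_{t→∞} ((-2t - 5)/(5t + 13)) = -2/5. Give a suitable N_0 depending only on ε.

N_0 = (1/25)/ε

Suppose ε > 0. We seek N_0 > 0 such that t > N_0 implies |(-2t - 5)/(5t + 13) + 2/5| < ε.
(-2t - 5)/(5t + 13) + 2/5 = (5(-2t - 5) − (-2)(5t + 13)) / (5(5t + 13)) = 1/(5(5t + 13)).
For t > 0 we have 5t + 13 > 5t, so |(-2t - 5)/(5t + 13) + 2/5| = 1/(5(5t + 13)) < 1/(5·5t) = (1/25)/t.
Thus |(-2t - 5)/(5t + 13) + 2/5| < ε whenever t > (1/25)/ε.
Take N_0 = (1/25)/ε. If t > N_0 then |(-2t - 5)/(5t + 13) + 2/5| < (1/25)/t < ε.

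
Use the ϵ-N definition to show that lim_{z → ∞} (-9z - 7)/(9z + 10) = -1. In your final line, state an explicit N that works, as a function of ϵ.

Let ϵ > 0 be given. We seek N > 0 such that z > N implies |(-9z - 7)/(9z + 10) + 1| < ϵ.
(-9z - 7)/(9z + 10) + 1 = (9(-9z - 7) − (-9)(9z + 10)) / (9(9z + 10)) = 27/(9(9z + 10)).
For z > 0 we have 9z + 10 > 9z, so |(-9z - 7)/(9z + 10) + 1| = 27/(9(9z + 10)) < 27/(9·9z) = (1/3)/z.
Thus |(-9z - 7)/(9z + 10) + 1| < ϵ whenever z > (1/3)/ϵ.
Take N = (1/3)/ϵ. If z > N then |(-9z - 7)/(9z + 10) + 1| < (1/3)/z < ϵ.

N = (1/3)/ϵ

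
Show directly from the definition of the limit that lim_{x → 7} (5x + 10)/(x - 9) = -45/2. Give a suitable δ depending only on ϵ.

Suppose ϵ > 0. We want δ > 0 with 0 < |x − 7| < δ ⇒ |(5x + 10)/(x - 9) + 45/2| < ϵ.
Combining over a common denominator, (5x + 10)/(x - 9) + 45/2 = [(5x + 10)·(-2) − 45·(x - 9)] / [(-2)·(x - 9)] = -55(x − 7) / ((-2)(x - 9)).
So |(5x + 10)/(x - 9) + 45/2| = 55|x − 7| / (2·|x − 9|).
Require δ ≤ 1, so |x − 9| ≥ |-2| − |x − 7| > 2 − 1 = 1.
Hence |(5x + 10)/(x - 9) + 45/2| < 55|x − 7|/(2·1) = (55/2)|x − 7|, which is < ϵ once |x − 7| < (2/55)ϵ.
Take δ = min(1, (2/55)ϵ). Then 0 < |x − 7| < δ forces both bounds, so |(5x + 10)/(x - 9) + 45/2| < ϵ.

δ = min(1, (2/55)ϵ)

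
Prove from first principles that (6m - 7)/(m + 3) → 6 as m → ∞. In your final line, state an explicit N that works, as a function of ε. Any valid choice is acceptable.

N = 25/ε

Fix ε > 0. For m ≥ 1, |(6m - 7)/(m + 3) − 6| = |-25|/((m + 3)) = 25/((m + 3)).
Since m + 3 ≥ m for m ≥ 1, this is ≤ 25/(m) = 25/m.
So |(6m - 7)/(m + 3) − 6| < ε whenever m > 25/ε.
Take N = 25/ε. If m > N then |(6m - 7)/(m + 3) − 6| ≤ 25/m < ε.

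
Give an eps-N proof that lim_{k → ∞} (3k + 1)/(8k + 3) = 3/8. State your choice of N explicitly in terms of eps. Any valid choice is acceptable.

Suppose eps > 0. For k ≥ 1, |(3k + 1)/(8k + 3) − (3/8)| = |-1|/(8(8k + 3)) = 1/(8(8k + 3)).
Since 8k + 3 ≥ 8k for k ≥ 1, this is ≤ 1/(8·8k) = (1/64)/k.
So |(3k + 1)/(8k + 3) − (3/8)| < eps whenever k > (1/64)/eps.
Take N = (1/64)/eps. If k > N then |(3k + 1)/(8k + 3) − (3/8)| ≤ (1/64)/k < eps.

N = (1/64)/eps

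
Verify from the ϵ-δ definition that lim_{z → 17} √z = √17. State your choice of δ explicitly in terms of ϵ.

Let ϵ > 0 be given. We want δ > 0 such that 0 < |z − 17| < δ implies |√z − √17| < ϵ.
Rationalise: √z − √17 = (z − 17)/(√z + √17), so |√z − √17| = |z − 17|/(√z + √17).
Restrict δ ≤ 17 so that |z − 17| < 17 forces z > 0, and then √z + √17 > √17.
Hence |√z − √17| < |z − 17|/√17, which is < ϵ once |z − 17| < √17·ϵ.
Take δ = min(17, √17·ϵ). If 0 < |z − 17| < δ then z > 0 and |√z − √17| < |z − 17|/√17 < ϵ.

δ = min(17, √17·ϵ)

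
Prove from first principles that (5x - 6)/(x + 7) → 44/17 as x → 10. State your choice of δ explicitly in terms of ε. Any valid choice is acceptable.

δ = min(17/2, (289/82)ε)

Let ε > 0 be given. We want δ > 0 with 0 < |x − 10| < δ ⇒ |(5x - 6)/(x + 7) − (44/17)| < ε.
Combining over a common denominator, (5x - 6)/(x + 7) − (44/17) = [(5x - 6)·17 − 44·(x + 7)] / [17·(x + 7)] = 41(x − 10) / (17(x + 7)).
So |(5x - 6)/(x + 7) − (44/17)| = 41|x − 10| / (17·|x + 7|).
Require δ ≤ 17/2, so |x + 7| ≥ |17| − |x − 10| > 17 − 17/2 = 17/2.
Hence |(5x - 6)/(x + 7) − (44/17)| < 41|x − 10|/(17·(17/2)) = (82/289)|x − 10|, which is < ε once |x − 10| < (289/82)ε.
Take δ = min(17/2, (289/82)ε). Then 0 < |x − 10| < δ forces both bounds, so |(5x - 6)/(x + 7) − (44/17)| < ε.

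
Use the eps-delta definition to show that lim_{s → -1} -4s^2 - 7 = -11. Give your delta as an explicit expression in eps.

Let eps > 0 be given. We want delta > 0 such that 0 < |s + 1| < delta implies |(-4s^2 - 7) + 11| < eps.
(-4s^2 - 7) + 11 = -4s^2 + 4 = (s + 1)(-4s + 4).
So |(-4s^2 - 7) + 11| = |s + 1|·|-4s + 4|.
Assume first that |s + 1| < 1, so |s| < 2. Then |-4s + 4| ≤ 4·2 + 4 = 12.
Hence |(-4s^2 - 7) + 11| ≤ 12|s + 1| < eps provided |s + 1| < eps/12.
Choosing delta = min(1, eps/12) ensures both conditions, hence |(-4s^2 - 7) + 11| < eps.

delta = min(1, eps/12)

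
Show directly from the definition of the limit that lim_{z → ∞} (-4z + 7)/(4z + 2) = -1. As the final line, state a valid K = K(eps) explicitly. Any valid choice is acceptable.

K = (9/4)/eps

Fix eps > 0. We seek K > 0 such that z > K implies |(-4z + 7)/(4z + 2) + 1| < eps.
(-4z + 7)/(4z + 2) + 1 = (4(-4z + 7) − (-4)(4z + 2)) / (4(4z + 2)) = 36/(4(4z + 2)).
For z > 0 we have 4z + 2 > 4z, so |(-4z + 7)/(4z + 2) + 1| = 36/(4(4z + 2)) < 36/(4·4z) = (9/4)/z.
Thus |(-4z + 7)/(4z + 2) + 1| < eps whenever z > (9/4)/eps.
Take K = (9/4)/eps. If z > K then |(-4z + 7)/(4z + 2) + 1| < (9/4)/z < eps.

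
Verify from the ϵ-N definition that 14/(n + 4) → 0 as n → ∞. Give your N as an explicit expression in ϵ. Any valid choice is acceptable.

N = 14/ϵ

Let ϵ > 0 be given. For n ≥ 1, |14/(n + 4) − 0| = 14/(n + 4) ≤ 14/n.
We need 14/n < ϵ, i.e. n > 14/ϵ.
Take N = 14/ϵ. If n > N then |14/(n + 4)| ≤ 14/n < ϵ.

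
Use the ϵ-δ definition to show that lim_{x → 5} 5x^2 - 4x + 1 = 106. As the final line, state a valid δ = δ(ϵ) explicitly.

Suppose ϵ > 0. We want δ > 0 such that 0 < |x − 5| < δ implies |(5x^2 - 4x + 1) − 106| < ϵ.
(5x^2 - 4x + 1) − 106 = 5x^2 - 4x - 105 = (x − 5)(5x + 21).
So |(5x^2 - 4x + 1) − 106| = |x − 5|·|5x + 21|.
Assume first that |x − 5| < 2, so |x| < 7. Then |5x + 21| ≤ 5·7 + 21 = 56.
Hence |(5x^2 - 4x + 1) − 106| ≤ 56|x − 5| < ϵ provided |x − 5| < ϵ/56.
Choosing δ = min(2, ϵ/56) ensures both conditions, hence |(5x^2 - 4x + 1) − 106| < ϵ.

δ = min(2, ϵ/56)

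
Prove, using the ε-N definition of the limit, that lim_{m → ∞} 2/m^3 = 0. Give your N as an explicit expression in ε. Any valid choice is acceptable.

Suppose ε > 0. For m ≥ 1, |2/m^3 − 0| = 2/m^3.
2/m^3 < ε ⇔ m^3 > 2/ε ⇔ m > (2/ε)^{1/3}.
Take N = (2/ε)^{1/3}. Then m > N implies 2/m^3 < ε.

N = (2/ε)^{1/3}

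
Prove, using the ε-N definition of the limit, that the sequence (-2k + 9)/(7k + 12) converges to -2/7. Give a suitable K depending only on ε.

Let ε > 0. For k ≥ 1, |(-2k + 9)/(7k + 12) + 2/7| = |87|/(7(7k + 12)) = 87/(7(7k + 12)).
Since 7k + 12 ≥ 7k for k ≥ 1, this is ≤ 87/(7·7k) = (87/49)/k.
So |(-2k + 9)/(7k + 12) + 2/7| < ε whenever k > (87/49)/ε.
Take K = (87/49)/ε. If k > K then |(-2k + 9)/(7k + 12) + 2/7| ≤ (87/49)/k < ε.

K = (87/49)/ε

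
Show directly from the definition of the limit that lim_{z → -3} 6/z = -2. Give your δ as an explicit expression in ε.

Suppose ε > 0. We seek δ > 0 such that 0 < |z + 3| < δ implies |6/z + 2| < ε.
|6/z + 2| = 6·|-3 − z|/(3·|z|) = 6|z + 3|/(3|z|).
Restrict δ ≤ 3/2. Then |z + 3| < 3/2 gives |z| > 3/2, so 3|z| > 9/2.
Then |6/z + 2| < 6|z + 3|/(9/2), which is < ε when |z + 3| < (3/4)ε.
Take δ = min(3/2, (3/4)ε). Then 0 < |z + 3| < δ gives both |z + 3| < 3/2 and |z + 3| < (3/4)ε, so |6/z + 2| < ε.

δ = min(3/2, (3/4)ε)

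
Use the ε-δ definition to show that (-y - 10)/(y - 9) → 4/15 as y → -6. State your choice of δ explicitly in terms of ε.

Let ε > 0 be given. We want δ > 0 with 0 < |y + 6| < δ ⇒ |(-y - 10)/(y - 9) − (4/15)| < ε.
Combining over a common denominator, (-y - 10)/(y - 9) − (4/15) = [(-y - 10)·(-15) − (-4)·(y - 9)] / [(-15)·(y - 9)] = 19(y + 6) / ((-15)(y - 9)).
So |(-y - 10)/(y - 9) − (4/15)| = 19|y + 6| / (15·|y − 9|).
Require δ ≤ 15/2, so |y − 9| ≥ |-15| − |y + 6| > 15 − 15/2 = 15/2.
Hence |(-y - 10)/(y - 9) − (4/15)| < 19|y + 6|/(15·(15/2)) = (38/225)|y + 6|, which is < ε once |y + 6| < (225/38)ε.
Take δ = min(15/2, (225/38)ε). Then 0 < |y + 6| < δ forces both bounds, so |(-y - 10)/(y - 9) − (4/15)| < ε.

δ = min(15/2, (225/38)ε)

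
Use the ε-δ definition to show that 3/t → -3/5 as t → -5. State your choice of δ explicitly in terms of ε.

Suppose ε > 0. We seek δ > 0 such that 0 < |t + 5| < δ implies |3/t + 3/5| < ε.
|3/t + 3/5| = 3·|-5 − t|/(5·|t|) = 3|t + 5|/(5|t|).
Require δ ≤ 5/2 so that |t| > 5 − 5/2 = 5/2, hence 5|t| > 25/2.
Then |3/t + 3/5| < 3|t + 5|/(25/2), which is < ε when |t + 5| < (25/6)ε.
Take δ = min(5/2, (25/6)ε). Then 0 < |t + 5| < δ gives both |t + 5| < 5/2 and |t + 5| < (25/6)ε, so |3/t + 3/5| < ε.

δ = min(5/2, (25/6)ε)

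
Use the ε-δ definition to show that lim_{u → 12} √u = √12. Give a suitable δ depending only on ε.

δ = min(12, √12·ε)

Fix ε > 0. We want δ > 0 such that 0 < |u − 12| < δ implies |√u − √12| < ε.
Multiplying by the conjugate, |√u − √12| = |u − 12|/(√u + √12).
Restrict δ ≤ 12 so that |u − 12| < 12 forces u > 0, and then √u + √12 > √12.
Hence |√u − √12| < |u − 12|/√12, which is < ε once |u − 12| < √12·ε.
Take δ = min(12, √12·ε). If 0 < |u − 12| < δ then u > 0 and |√u − √12| < |u − 12|/√12 < ε.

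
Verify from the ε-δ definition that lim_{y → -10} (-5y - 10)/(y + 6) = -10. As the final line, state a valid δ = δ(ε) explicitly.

δ = min(2, (2/5)ε)

Fix ε > 0. We want δ > 0 with 0 < |y + 10| < δ ⇒ |(-5y - 10)/(y + 6) + 10| < ε.
Combining over a common denominator, (-5y - 10)/(y + 6) + 10 = [(-5y - 10)·(-4) − 40·(y + 6)] / [(-4)·(y + 6)] = -20(y + 10) / ((-4)(y + 6)).
So |(-5y - 10)/(y + 6) + 10| = 20|y + 10| / (4·|y + 6|).
Restrict δ ≤ 2. Then |y + 10| < 2 gives |y + 6| = |(y + 10) + (-4)| ≥ 4 − 2 = 2.
Hence |(-5y - 10)/(y + 6) + 10| < 20|y + 10|/(4·2) = (5/2)|y + 10|, which is < ε once |y + 10| < (2/5)ε.
Take δ = min(2, (2/5)ε). Then 0 < |y + 10| < δ forces both bounds, so |(-5y - 10)/(y + 6) + 10| < ε.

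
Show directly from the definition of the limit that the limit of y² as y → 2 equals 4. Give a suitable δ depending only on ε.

Suppose ε > 0. We seek δ > 0 with 0 < |y − 2| < δ ⇒ |y² − 4| < ε.
Factor: y² − 4 = (y − 2)(y + 2), so |y² − 4| = |y − 2|·|y + 2|.
Restrict δ ≤ 1. Then |y − 2| < 1 gives |y| < 3, so by the triangle inequality |y + 2| ≤ 3 + 2 = 5.
Hence |y² − 4| ≤ 5|y − 2|, which is < ε once |y − 2| < ε/5.
Take δ = min(1, ε/5). If 0 < |y − 2| < δ then both bounds hold and |y² − 4| ≤ 5|y − 2| < 5·(ε/5) = ε.

δ = min(1, ε/5)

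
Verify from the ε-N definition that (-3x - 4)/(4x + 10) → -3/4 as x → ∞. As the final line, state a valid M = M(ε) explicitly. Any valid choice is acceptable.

Suppose ε > 0. We seek M > 0 such that x > M implies |(-3x - 4)/(4x + 10) + 3/4| < ε.
(-3x - 4)/(4x + 10) + 3/4 = (4(-3x - 4) − (-3)(4x + 10)) / (4(4x + 10)) = 14/(4(4x + 10)).
For x > 0 we have 4x + 10 > 4x, so |(-3x - 4)/(4x + 10) + 3/4| = 14/(4(4x + 10)) < 14/(4·4x) = (7/8)/x.
Thus |(-3x - 4)/(4x + 10) + 3/4| < ε whenever x > (7/8)/ε.
Take M = (7/8)/ε. If x > M then |(-3x - 4)/(4x + 10) + 3/4| < (7/8)/x < ε.

M = (7/8)/ε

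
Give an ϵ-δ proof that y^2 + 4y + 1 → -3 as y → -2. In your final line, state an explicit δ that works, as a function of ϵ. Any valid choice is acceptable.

δ = min(2, ϵ/6)

Suppose ϵ > 0. We want δ > 0 such that 0 < |y + 2| < δ implies |(y^2 + 4y + 1) + 3| < ϵ.
(y^2 + 4y + 1) + 3 = y^2 + 4y + 4 = (y + 2)(y + 2).
So |(y^2 + 4y + 1) + 3| = |y + 2|·|y + 2|.
Assume first that |y + 2| < 2, so |y| < 4. Then |y + 2| ≤ 4 + 2 = 6.
Hence |(y^2 + 4y + 1) + 3| ≤ 6|y + 2| < ϵ provided |y + 2| < ϵ/6.
Take δ = min(2, ϵ/6). Then 0 < |y + 2| < δ gives both |y + 2| < 2 and |y + 2| < ϵ/6, so |(y^2 + 4y + 1) + 3| < ϵ.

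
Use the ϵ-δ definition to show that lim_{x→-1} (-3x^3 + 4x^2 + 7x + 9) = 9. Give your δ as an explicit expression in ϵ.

δ = min(2, ϵ/48)

Fix ϵ > 0. We want δ > 0 such that 0 < |x + 1| < δ implies |(-3x^3 + 4x^2 + 7x + 9) − 9| < ϵ.
(-3x^3 + 4x^2 + 7x + 9) − 9 = -3x^3 + 4x^2 + 7x = (x + 1)(-3x^2 + 7x).
So |(-3x^3 + 4x^2 + 7x + 9) − 9| = |x + 1|·|-3x^2 + 7x|.
Assume first that |x + 1| < 2, so |x| < 3. Then |-3x^2 + 7x| ≤ 3·3^2 + 7·3 = 48.
Hence |(-3x^3 + 4x^2 + 7x + 9) − 9| ≤ 48|x + 1| < ϵ provided |x + 1| < ϵ/48.
Choosing δ = min(2, ϵ/48) ensures both conditions, hence |(-3x^3 + 4x^2 + 7x + 9) − 9| < ϵ.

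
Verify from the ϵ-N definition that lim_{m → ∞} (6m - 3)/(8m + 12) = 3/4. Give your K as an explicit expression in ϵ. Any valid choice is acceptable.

Let ϵ > 0. For m ≥ 1, |(6m - 3)/(8m + 12) − (3/4)| = |-96|/(8(8m + 12)) = 96/(8(8m + 12)).
Since 8m + 12 ≥ 8m for m ≥ 1, this is ≤ 96/(8·8m) = (3/2)/m.
So |(6m - 3)/(8m + 12) − (3/4)| < ϵ whenever m > (3/2)/ϵ.
Take K = (3/2)/ϵ. If m > K then |(6m - 3)/(8m + 12) − (3/4)| ≤ (3/2)/m < ϵ.

K = (3/2)/ϵ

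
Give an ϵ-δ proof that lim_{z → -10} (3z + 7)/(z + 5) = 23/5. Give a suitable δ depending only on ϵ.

Fix ϵ > 0. We want δ > 0 with 0 < |z + 10| < δ ⇒ |(3z + 7)/(z + 5) − (23/5)| < ϵ.
Combining over a common denominator, (3z + 7)/(z + 5) − (23/5) = [(3z + 7)·(-5) − (-23)·(z + 5)] / [(-5)·(z + 5)] = 8(z + 10) / ((-5)(z + 5)).
So |(3z + 7)/(z + 5) − (23/5)| = 8|z + 10| / (5·|z + 5|).
Require δ ≤ 5/2, so |z + 5| ≥ |-5| − |z + 10| > 5 − 5/2 = 5/2.
Hence |(3z + 7)/(z + 5) − (23/5)| < 8|z + 10|/(5·(5/2)) = (16/25)|z + 10|, which is < ϵ once |z + 10| < (25/16)ϵ.
Take δ = min(5/2, (25/16)ϵ). Then 0 < |z + 10| < δ forces both bounds, so |(3z + 7)/(z + 5) − (23/5)| < ϵ.

δ = min(5/2, (25/16)ϵ)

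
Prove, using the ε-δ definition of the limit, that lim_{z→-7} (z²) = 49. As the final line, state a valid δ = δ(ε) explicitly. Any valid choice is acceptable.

δ = min(1, ε/15)

Let ε > 0 be given. We seek δ > 0 with 0 < |z + 7| < δ ⇒ |z² − 49| < ε.
Factor: z² − 49 = (z + 7)(z - 7), so |z² − 49| = |z + 7|·|z - 7|.
Restrict δ ≤ 1. Then |z + 7| < 1 gives |z| < 8, so by the triangle inequality |z - 7| ≤ 8 + 7 = 15.
Hence |z² − 49| ≤ 15|z + 7|, which is < ε once |z + 7| < ε/15.
Take δ = min(1, ε/15). If 0 < |z + 7| < δ then both bounds hold and |z² − 49| ≤ 15|z + 7| < 15·(ε/15) = ε.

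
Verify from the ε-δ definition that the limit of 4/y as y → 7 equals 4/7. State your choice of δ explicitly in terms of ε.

Fix ε > 0. We seek δ > 0 such that 0 < |y − 7| < δ implies |4/y − (4/7)| < ε.
|4/y − (4/7)| = 4·|7 − y|/(7·|y|) = 4|y − 7|/(7|y|).
Require δ ≤ 7/2 so that |y| > 7 − 7/2 = 7/2, hence 7|y| > 49/2.
Then |4/y − (4/7)| < 4|y − 7|/(49/2), which is < ε when |y − 7| < (49/8)ε.
Take δ = min(7/2, (49/8)ε). Then 0 < |y − 7| < δ gives both |y − 7| < 7/2 and |y − 7| < (49/8)ε, so |4/y − (4/7)| < ε.

δ = min(7/2, (49/8)ε)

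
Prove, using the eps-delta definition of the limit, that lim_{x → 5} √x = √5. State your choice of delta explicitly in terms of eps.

delta = min(5, √5·eps)

Fix eps > 0. We want delta > 0 such that 0 < |x − 5| < delta implies |√x − √5| < eps.
Rationalise: √x − √5 = (x − 5)/(√x + √5), so |√x − √5| = |x − 5|/(√x + √5).
Restrict delta ≤ 5 so that |x − 5| < 5 forces x > 0, and then √x + √5 > √5.
Hence |√x − √5| < |x − 5|/√5, which is < eps once |x − 5| < √5·eps.
Take delta = min(5, √5·eps). If 0 < |x − 5| < delta then x > 0 and |√x − √5| < |x − 5|/√5 < eps.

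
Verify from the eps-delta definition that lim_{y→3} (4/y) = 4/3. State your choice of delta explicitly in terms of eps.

Fix eps > 0. We seek delta > 0 such that 0 < |y − 3| < delta implies |4/y − (4/3)| < eps.
|4/y − (4/3)| = 4·|3 − y|/(3·|y|) = 4|y − 3|/(3|y|).
Restrict delta ≤ 3/2. Then |y − 3| < 3/2 gives |y| > 3/2, so 3|y| > 9/2.
Then |4/y − (4/3)| < 4|y − 3|/(9/2), which is < eps when |y − 3| < (9/8)eps.
Take delta = min(3/2, (9/8)eps). Then 0 < |y − 3| < delta gives both |y − 3| < 3/2 and |y − 3| < (9/8)eps, so |4/y − (4/3)| < eps.

delta = min(3/2, (9/8)eps)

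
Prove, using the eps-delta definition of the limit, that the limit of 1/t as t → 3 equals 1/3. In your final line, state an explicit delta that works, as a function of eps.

delta = min(3/2, (9/2)eps)

Let eps > 0 be given. We seek delta > 0 such that 0 < |t − 3| < delta implies |1/t − (1/3)| < eps.
|1/t − (1/3)| = |3 − t|/(3·|t|) = |t − 3|/(3|t|).
Require delta ≤ 3/2 so that |t| > 3 − 3/2 = 3/2, hence 3|t| > 9/2.
Then |1/t − (1/3)| < |t − 3|/(9/2), which is < eps when |t − 3| < (9/2)eps.
Take delta = min(3/2, (9/2)eps). Then 0 < |t − 3| < delta gives both |t − 3| < 3/2 and |t − 3| < (9/2)eps, so |1/t − (1/3)| < eps.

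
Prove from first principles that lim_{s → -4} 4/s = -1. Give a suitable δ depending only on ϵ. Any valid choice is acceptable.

Fix ϵ > 0. We seek δ > 0 such that 0 < |s + 4| < δ implies |4/s + 1| < ϵ.
|4/s + 1| = 4·|-4 − s|/(4·|s|) = 4|s + 4|/(4|s|).
Restrict δ ≤ 2. Then |s + 4| < 2 gives |s| > 2, so 4|s| > 8.
Then |4/s + 1| < 4|s + 4|/8, which is < ϵ when |s + 4| < 2ϵ.
Take δ = min(2, 2ϵ). Then 0 < |s + 4| < δ gives both |s + 4| < 2 and |s + 4| < 2ϵ, so |4/s + 1| < ϵ.

δ = min(2, 2ϵ)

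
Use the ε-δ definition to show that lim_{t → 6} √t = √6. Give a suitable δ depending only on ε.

Let ε > 0. We want δ > 0 such that 0 < |t − 6| < δ implies |√t − √6| < ε.
Multiplying by the conjugate, |√t − √6| = |t − 6|/(√t + √6).
Restrict δ ≤ 6 so that |t − 6| < 6 forces t > 0, and then √t + √6 > √6.
Hence |√t − √6| < |t − 6|/√6, which is < ε once |t − 6| < √6·ε.
Take δ = min(6, √6·ε). If 0 < |t − 6| < δ then t > 0 and |√t − √6| < |t − 6|/√6 < ε.

δ = min(6, √6·ε)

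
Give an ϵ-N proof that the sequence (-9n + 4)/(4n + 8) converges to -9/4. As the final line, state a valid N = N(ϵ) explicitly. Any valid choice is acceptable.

Let ϵ > 0 be given. For n ≥ 1, |(-9n + 4)/(4n + 8) + 9/4| = |88|/(4(4n + 8)) = 88/(4(4n + 8)).
Since 4n + 8 ≥ 4n for n ≥ 1, this is ≤ 88/(4·4n) = (11/2)/n.
So |(-9n + 4)/(4n + 8) + 9/4| < ϵ whenever n > (11/2)/ϵ.
Take N = (11/2)/ϵ. If n > N then |(-9n + 4)/(4n + 8) + 9/4| ≤ (11/2)/n < ϵ.

N = (11/2)/ϵ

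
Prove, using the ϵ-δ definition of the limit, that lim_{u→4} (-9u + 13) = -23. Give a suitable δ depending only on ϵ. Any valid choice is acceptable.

Let ϵ > 0 be given. We need δ > 0 so that 0 < |u − 4| < δ implies |(-9u + 13) + 23| < ϵ.
Since (-9u + 13) + 23 = -9(u − 4), we have |(-9u + 13) + 23| = 9|u − 4|.
So 9|u − 4| < ϵ exactly when |u − 4| < ϵ/9.
Take δ = ϵ/9. If 0 < |u − 4| < δ then |(-9u + 13) + 23| = 9|u − 4| < 9·(ϵ/9) = ϵ.

δ = ϵ/9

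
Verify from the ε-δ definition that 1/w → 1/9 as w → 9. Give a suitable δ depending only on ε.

δ = min(9/2, (81/2)ε)

Let ε > 0 be given. We seek δ > 0 such that 0 < |w − 9| < δ implies |1/w − (1/9)| < ε.
|1/w − (1/9)| = |9 − w|/(9·|w|) = |w − 9|/(9|w|).
Restrict δ ≤ 9/2. Then |w − 9| < 9/2 gives |w| > 9/2, so 9|w| > 81/2.
Then |1/w − (1/9)| < |w − 9|/(81/2), which is < ε when |w − 9| < (81/2)ε.
Take δ = min(9/2, (81/2)ε). Then 0 < |w − 9| < δ gives both |w − 9| < 9/2 and |w − 9| < (81/2)ε, so |1/w − (1/9)| < ε.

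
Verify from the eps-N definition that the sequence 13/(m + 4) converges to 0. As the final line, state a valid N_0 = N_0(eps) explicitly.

Let eps > 0 be given. For m ≥ 1, |13/(m + 4) − 0| = 13/(m + 4) ≤ 13/m.
We need 13/m < eps, i.e. m > 13/eps.
Take N_0 = 13/eps. If m > N_0 then |13/(m + 4)| ≤ 13/m < eps.

N_0 = 13/eps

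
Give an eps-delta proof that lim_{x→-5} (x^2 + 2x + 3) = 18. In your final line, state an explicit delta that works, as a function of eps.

delta = min(1, eps/9)

Suppose eps > 0. We want delta > 0 such that 0 < |x + 5| < delta implies |(x^2 + 2x + 3) − 18| < eps.
(x^2 + 2x + 3) − 18 = x^2 + 2x - 15 = (x + 5)(x - 3).
So |(x^2 + 2x + 3) − 18| = |x + 5|·|x - 3|.
Assume first that |x + 5| < 1, so |x| < 6. Then |x - 3| ≤ 6 + 3 = 9.
Hence |(x^2 + 2x + 3) − 18| ≤ 9|x + 5| < eps provided |x + 5| < eps/9.
Choosing delta = min(1, eps/9) ensures both conditions, hence |(x^2 + 2x + 3) − 18| < eps.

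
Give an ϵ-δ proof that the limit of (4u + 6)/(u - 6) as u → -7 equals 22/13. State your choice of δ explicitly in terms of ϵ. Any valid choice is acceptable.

Let ϵ > 0 be given. We want δ > 0 with 0 < |u + 7| < δ ⇒ |(4u + 6)/(u - 6) − (22/13)| < ϵ.
Combining over a common denominator, (4u + 6)/(u - 6) − (22/13) = [(4u + 6)·(-13) − (-22)·(u - 6)] / [(-13)·(u - 6)] = -30(u + 7) / ((-13)(u - 6)).
So |(4u + 6)/(u - 6) − (22/13)| = 30|u + 7| / (13·|u − 6|).
Restrict δ ≤ 13/2. Then |u + 7| < 13/2 gives |u − 6| = |(u + 7) + (-13)| ≥ 13 − 13/2 = 13/2.
Hence |(4u + 6)/(u - 6) − (22/13)| < 30|u + 7|/(13·(13/2)) = (60/169)|u + 7|, which is < ϵ once |u + 7| < (169/60)ϵ.
Take δ = min(13/2, (169/60)ϵ). Then 0 < |u + 7| < δ forces both bounds, so |(4u + 6)/(u - 6) − (22/13)| < ϵ.

δ = min(13/2, (169/60)ϵ)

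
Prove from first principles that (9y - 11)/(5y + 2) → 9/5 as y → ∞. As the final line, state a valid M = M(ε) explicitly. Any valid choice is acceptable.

Let ε > 0. We seek M > 0 such that y > M implies |(9y - 11)/(5y + 2) − (9/5)| < ε.
(9y - 11)/(5y + 2) − (9/5) = (5(9y - 11) − 9(5y + 2)) / (5(5y + 2)) = -73/(5(5y + 2)).
For y > 0 we have 5y + 2 > 5y, so |(9y - 11)/(5y + 2) − (9/5)| = 73/(5(5y + 2)) < 73/(5·5y) = (73/25)/y.
Thus |(9y - 11)/(5y + 2) − (9/5)| < ε whenever y > (73/25)/ε.
Take M = (73/25)/ε. If y > M then |(9y - 11)/(5y + 2) − (9/5)| < (73/25)/y < ε.

M = (73/25)/ε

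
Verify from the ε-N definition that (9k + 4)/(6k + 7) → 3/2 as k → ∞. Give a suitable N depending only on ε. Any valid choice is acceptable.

Suppose ε > 0. For k ≥ 1, |(9k + 4)/(6k + 7) − (3/2)| = |-39|/(6(6k + 7)) = 39/(6(6k + 7)).
Since 6k + 7 ≥ 6k for k ≥ 1, this is ≤ 39/(6·6k) = (13/12)/k.
So |(9k + 4)/(6k + 7) − (3/2)| < ε whenever k > (13/12)/ε.
Take N = (13/12)/ε. If k > N then |(9k + 4)/(6k + 7) − (3/2)| ≤ (13/12)/k < ε.

N = (13/12)/ε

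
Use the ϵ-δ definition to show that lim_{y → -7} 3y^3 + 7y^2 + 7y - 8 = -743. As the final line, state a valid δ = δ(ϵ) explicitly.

Let ϵ > 0. We want δ > 0 such that 0 < |y + 7| < δ implies |(3y^3 + 7y^2 + 7y - 8) + 743| < ϵ.
(3y^3 + 7y^2 + 7y - 8) + 743 = 3y^3 + 7y^2 + 7y + 735 = (y + 7)(3y^2 - 14y + 105).
So |(3y^3 + 7y^2 + 7y - 8) + 743| = |y + 7|·|3y^2 - 14y + 105|.
Require δ ≤ 1. Then |y + 7| < 1 gives |y| < 8, and by the triangle inequality |3y^2 - 14y + 105| ≤ 3·8^2 + 14·8 + 105 = 409.
Hence |(3y^3 + 7y^2 + 7y - 8) + 743| ≤ 409|y + 7| < ϵ provided |y + 7| < ϵ/409.
Choosing δ = min(1, ϵ/409) ensures both conditions, hence |(3y^3 + 7y^2 + 7y - 8) + 743| < ϵ.

δ = min(1, ϵ/409)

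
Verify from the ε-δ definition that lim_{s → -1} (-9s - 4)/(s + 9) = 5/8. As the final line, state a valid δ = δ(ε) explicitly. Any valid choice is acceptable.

Fix ε > 0. We want δ > 0 with 0 < |s + 1| < δ ⇒ |(-9s - 4)/(s + 9) − (5/8)| < ε.
Combining over a common denominator, (-9s - 4)/(s + 9) − (5/8) = [(-9s - 4)·8 − 5·(s + 9)] / [8·(s + 9)] = -77(s + 1) / (8(s + 9)).
So |(-9s - 4)/(s + 9) − (5/8)| = 77|s + 1| / (8·|s + 9|).
Restrict δ ≤ 4. Then |s + 1| < 4 gives |s + 9| = |(s + 1) + 8| ≥ 8 − 4 = 4.
Hence |(-9s - 4)/(s + 9) − (5/8)| < 77|s + 1|/(8·4) = (77/32)|s + 1|, which is < ε once |s + 1| < (32/77)ε.
Take δ = min(4, (32/77)ε). Then 0 < |s + 1| < δ forces both bounds, so |(-9s - 4)/(s + 9) − (5/8)| < ε.

δ = min(4, (32/77)ε)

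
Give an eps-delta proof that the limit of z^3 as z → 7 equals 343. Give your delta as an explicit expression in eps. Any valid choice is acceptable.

Fix eps > 0. We seek delta > 0 with 0 < |z − 7| < delta ⇒ |z^3 − 343| < eps.
Factor: z^3 − 343 = (z − 7)(z^2 + 7z + 49), so |z^3 − 343| = |z − 7|·|z^2 + 7z + 49|.
Impose delta ≤ 1 so that |z| < 8; then |z^2 + 7z + 49| ≤ 169.
Hence |z^3 − 343| ≤ 169|z − 7|, which is < eps once |z − 7| < eps/169.
Take delta = min(1, eps/169). If 0 < |z − 7| < delta then both bounds hold and |z^3 − 343| ≤ 169|z − 7| < 169·(eps/169) = eps.

delta = min(1, eps/169)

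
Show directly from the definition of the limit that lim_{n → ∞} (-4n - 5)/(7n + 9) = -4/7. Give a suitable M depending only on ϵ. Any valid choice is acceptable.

M = (1/49)/ϵ

Let ϵ > 0. For n ≥ 1, |(-4n - 5)/(7n + 9) + 4/7| = |1|/(7(7n + 9)) = 1/(7(7n + 9)).
Since 7n + 9 ≥ 7n for n ≥ 1, this is ≤ 1/(7·7n) = (1/49)/n.
So |(-4n - 5)/(7n + 9) + 4/7| < ϵ whenever n > (1/49)/ϵ.
Take M = (1/49)/ϵ. If n > M then |(-4n - 5)/(7n + 9) + 4/7| ≤ (1/49)/n < ϵ.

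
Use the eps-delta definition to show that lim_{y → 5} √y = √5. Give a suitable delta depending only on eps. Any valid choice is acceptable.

Suppose eps > 0. We want delta > 0 such that 0 < |y − 5| < delta implies |√y − √5| < eps.
Rationalise: √y − √5 = (y − 5)/(√y + √5), so |√y − √5| = |y − 5|/(√y + √5).
Restrict delta ≤ 5 so that |y − 5| < 5 forces y > 0, and then √y + √5 > √5.
Hence |√y − √5| < |y − 5|/√5, which is < eps once |y − 5| < √5·eps.
Take delta = min(5, √5·eps). If 0 < |y − 5| < delta then y > 0 and |√y − √5| < |y − 5|/√5 < eps.

delta = min(5, √5·eps)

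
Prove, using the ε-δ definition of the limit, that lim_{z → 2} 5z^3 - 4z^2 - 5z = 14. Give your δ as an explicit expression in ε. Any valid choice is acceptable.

δ = min(1, ε/70)

Fix ε > 0. We want δ > 0 such that 0 < |z − 2| < δ implies |(5z^3 - 4z^2 - 5z) − 14| < ε.
(5z^3 - 4z^2 - 5z) − 14 = 5z^3 - 4z^2 - 5z - 14 = (z − 2)(5z^2 + 6z + 7).
So |(5z^3 - 4z^2 - 5z) − 14| = |z − 2|·|5z^2 + 6z + 7|.
Require δ ≤ 1. Then |z − 2| < 1 gives |z| < 3, and by the triangle inequality |5z^2 + 6z + 7| ≤ 5·3^2 + 6·3 + 7 = 70.
Hence |(5z^3 - 4z^2 - 5z) − 14| ≤ 70|z − 2| < ε provided |z − 2| < ε/70.
Choosing δ = min(1, ε/70) ensures both conditions, hence |(5z^3 - 4z^2 - 5z) − 14| < ε.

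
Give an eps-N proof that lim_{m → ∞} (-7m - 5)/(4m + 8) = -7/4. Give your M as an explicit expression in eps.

M = (9/4)/eps

Let eps > 0 be given. For m ≥ 1, |(-7m - 5)/(4m + 8) + 7/4| = |36|/(4(4m + 8)) = 36/(4(4m + 8)).
Since 4m + 8 ≥ 4m for m ≥ 1, this is ≤ 36/(4·4m) = (9/4)/m.
So |(-7m - 5)/(4m + 8) + 7/4| < eps whenever m > (9/4)/eps.
Take M = (9/4)/eps. If m > M then |(-7m - 5)/(4m + 8) + 7/4| ≤ (9/4)/m < eps.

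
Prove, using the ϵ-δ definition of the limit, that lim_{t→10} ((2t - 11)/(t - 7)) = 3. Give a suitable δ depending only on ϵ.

Let ϵ > 0. We want δ > 0 with 0 < |t − 10| < δ ⇒ |(2t - 11)/(t - 7) − 3| < ϵ.
Combining over a common denominator, (2t - 11)/(t - 7) − 3 = [(2t - 11)·3 − 9·(t - 7)] / [3·(t - 7)] = -3(t − 10) / (3(t - 7)).
So |(2t - 11)/(t - 7) − 3| = 3|t − 10| / (3·|t − 7|).
Require δ ≤ 3/2, so |t − 7| ≥ |3| − |t − 10| > 3 − 3/2 = 3/2.
Hence |(2t - 11)/(t - 7) − 3| < 3|t − 10|/(3·(3/2)) = (2/3)|t − 10|, which is < ϵ once |t − 10| < (3/2)ϵ.
Take δ = min(3/2, (3/2)ϵ). Then 0 < |t − 10| < δ forces both bounds, so |(2t - 11)/(t - 7) − 3| < ϵ.

δ = min(3/2, (3/2)ϵ)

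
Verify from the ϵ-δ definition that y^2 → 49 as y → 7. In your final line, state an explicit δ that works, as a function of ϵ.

Suppose ϵ > 0. We seek δ > 0 with 0 < |y − 7| < δ ⇒ |y^2 − 49| < ϵ.
Factor: y^2 − 49 = (y − 7)(y + 7), so |y^2 − 49| = |y − 7|·|y + 7|.
Restrict δ ≤ 2. Then |y − 7| < 2 gives |y| < 9, so by the triangle inequality |y + 7| ≤ 9 + 7 = 16.
Hence |y^2 − 49| ≤ 16|y − 7|, which is < ϵ once |y − 7| < ϵ/16.
Take δ = min(2, ϵ/16). If 0 < |y − 7| < δ then both bounds hold and |y^2 − 49| ≤ 16|y − 7| < 16·(ϵ/16) = ϵ.

δ = min(2, ϵ/16)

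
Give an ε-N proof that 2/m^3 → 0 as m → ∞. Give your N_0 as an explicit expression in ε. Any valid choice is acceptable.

Suppose ε > 0. For m ≥ 1, |2/m^3 − 0| = 2/m^3.
2/m^3 < ε ⇔ m^3 > 2/ε ⇔ m > (2/ε)^{1/3}.
Take N_0 = (2/ε)^{1/3}. Then m > N_0 implies 2/m^3 < ε.

N_0 = (2/ε)^{1/3}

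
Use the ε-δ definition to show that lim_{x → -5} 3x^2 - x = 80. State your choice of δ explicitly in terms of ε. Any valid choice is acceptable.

Suppose ε > 0. We want δ > 0 such that 0 < |x + 5| < δ implies |(3x^2 - x) − 80| < ε.
(3x^2 - x) − 80 = 3x^2 - x - 80 = (x + 5)(3x - 16).
So |(3x^2 - x) − 80| = |x + 5|·|3x - 16|.
Assume first that |x + 5| < 1, so |x| < 6. Then |3x - 16| ≤ 3·6 + 16 = 34.
Hence |(3x^2 - x) − 80| ≤ 34|x + 5| < ε provided |x + 5| < ε/34.
Choosing δ = min(1, ε/34) ensures both conditions, hence |(3x^2 - x) − 80| < ε.

δ = min(1, ε/34)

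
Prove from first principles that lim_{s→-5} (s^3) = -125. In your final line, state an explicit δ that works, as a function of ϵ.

δ = min(1, ϵ/91)

Let ϵ > 0. We seek δ > 0 with 0 < |s + 5| < δ ⇒ |s^3 + 125| < ϵ.
Factor: s^3 + 125 = (s + 5)(s^2 - 5s + 25), so |s^3 + 125| = |s + 5|·|s^2 - 5s + 25|.
Restrict δ ≤ 1. Then |s + 5| < 1 gives |s| < 6, so by the triangle inequality |s^2 - 5s + 25| ≤ 6^2 + 5·6 + 25 = 91.
Hence |s^3 + 125| ≤ 91|s + 5|, which is < ϵ once |s + 5| < ϵ/91.
Take δ = min(1, ϵ/91). If 0 < |s + 5| < δ then both bounds hold and |s^3 + 125| ≤ 91|s + 5| < 91·(ϵ/91) = ϵ.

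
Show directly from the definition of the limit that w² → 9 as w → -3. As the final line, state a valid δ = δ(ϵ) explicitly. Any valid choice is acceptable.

Fix ϵ > 0. We seek δ > 0 with 0 < |w + 3| < δ ⇒ |w² − 9| < ϵ.
Factor: w² − 9 = (w + 3)(w - 3), so |w² − 9| = |w + 3|·|w - 3|.
Restrict δ ≤ 1. Then |w + 3| < 1 gives |w| < 4, so by the triangle inequality |w - 3| ≤ 4 + 3 = 7.
Hence |w² − 9| ≤ 7|w + 3|, which is < ϵ once |w + 3| < ϵ/7.
Take δ = min(1, ϵ/7). If 0 < |w + 3| < δ then both bounds hold and |w² − 9| ≤ 7|w + 3| < 7·(ϵ/7) = ϵ.

δ = min(1, ϵ/7)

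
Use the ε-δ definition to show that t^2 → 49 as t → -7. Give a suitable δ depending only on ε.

Let ε > 0. We seek δ > 0 with 0 < |t + 7| < δ ⇒ |t^2 − 49| < ε.
Factor: t^2 − 49 = (t + 7)(t - 7), so |t^2 − 49| = |t + 7|·|t - 7|.
Restrict δ ≤ 1. Then |t + 7| < 1 gives |t| < 8, so by the triangle inequality |t - 7| ≤ 8 + 7 = 15.
Hence |t^2 − 49| ≤ 15|t + 7|, which is < ε once |t + 7| < ε/15.
Take δ = min(1, ε/15). If 0 < |t + 7| < δ then both bounds hold and |t^2 − 49| ≤ 15|t + 7| < 15·(ε/15) = ε.

δ = min(1, ε/15)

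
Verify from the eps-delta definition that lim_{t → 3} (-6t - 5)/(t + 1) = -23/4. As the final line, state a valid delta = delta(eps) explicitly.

Let eps > 0 be given. We want delta > 0 with 0 < |t − 3| < delta ⇒ |(-6t - 5)/(t + 1) + 23/4| < eps.
Combining over a common denominator, (-6t - 5)/(t + 1) + 23/4 = [(-6t - 5)·4 − (-23)·(t + 1)] / [4·(t + 1)] = -1(t − 3) / (4(t + 1)).
So |(-6t - 5)/(t + 1) + 23/4| = |t − 3| / (4·|t + 1|).
Require delta ≤ 2, so |t + 1| ≥ |4| − |t − 3| > 4 − 2 = 2.
Hence |(-6t - 5)/(t + 1) + 23/4| < |t − 3|/(4·2) = (1/8)|t − 3|, which is < eps once |t − 3| < 8eps.
Take delta = min(2, 8eps). Then 0 < |t − 3| < delta forces both bounds, so |(-6t - 5)/(t + 1) + 23/4| < eps.

delta = min(2, 8eps)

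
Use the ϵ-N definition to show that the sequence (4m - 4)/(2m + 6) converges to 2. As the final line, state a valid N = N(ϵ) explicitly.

Suppose ϵ > 0. For m ≥ 1, |(4m - 4)/(2m + 6) − 2| = |-32|/(2(2m + 6)) = 32/(2(2m + 6)).
Since 2m + 6 ≥ 2m for m ≥ 1, this is ≤ 32/(2·2m) = 8/m.
So |(4m - 4)/(2m + 6) − 2| < ϵ whenever m > 8/ϵ.
Take N = 8/ϵ. If m > N then |(4m - 4)/(2m + 6) − 2| ≤ 8/m < ϵ.

N = 8/ϵ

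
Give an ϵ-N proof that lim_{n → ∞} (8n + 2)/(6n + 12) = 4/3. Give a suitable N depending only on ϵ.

Fix ϵ > 0. For n ≥ 1, |(8n + 2)/(6n + 12) − (4/3)| = |-84|/(6(6n + 12)) = 84/(6(6n + 12)).
Since 6n + 12 ≥ 6n for n ≥ 1, this is ≤ 84/(6·6n) = (7/3)/n.
So |(8n + 2)/(6n + 12) − (4/3)| < ϵ whenever n > (7/3)/ϵ.
Take N = (7/3)/ϵ. If n > N then |(8n + 2)/(6n + 12) − (4/3)| ≤ (7/3)/n < ϵ.

N = (7/3)/ϵ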